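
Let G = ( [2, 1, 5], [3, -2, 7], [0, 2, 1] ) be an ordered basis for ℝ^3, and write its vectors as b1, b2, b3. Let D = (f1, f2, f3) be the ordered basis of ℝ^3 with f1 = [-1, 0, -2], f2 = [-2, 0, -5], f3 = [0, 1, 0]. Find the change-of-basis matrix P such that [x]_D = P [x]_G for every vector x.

Let M have columns bj and N have columns fj. Then for every x, N [x]_D = x = M [x]_G, so P = N^(-1) M.
Since det N = -1, N^(-1) has integer entries; multiplying gives P = [[0, -1, 2], [-1, -1, -1], [1, -2, 2]].

[[0, -1, 2], [-1, -1, -1], [1, -2, 2]]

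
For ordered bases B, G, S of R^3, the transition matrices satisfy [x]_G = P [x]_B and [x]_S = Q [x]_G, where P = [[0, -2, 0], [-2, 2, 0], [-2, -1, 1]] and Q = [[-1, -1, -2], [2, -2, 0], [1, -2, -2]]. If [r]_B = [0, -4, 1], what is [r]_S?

[-10, 32, 14]

Apply P to get G-coordinates [8, -8, 5], then Q to get S-coordinates.
The result is [r]_S = [-10, 32, 14].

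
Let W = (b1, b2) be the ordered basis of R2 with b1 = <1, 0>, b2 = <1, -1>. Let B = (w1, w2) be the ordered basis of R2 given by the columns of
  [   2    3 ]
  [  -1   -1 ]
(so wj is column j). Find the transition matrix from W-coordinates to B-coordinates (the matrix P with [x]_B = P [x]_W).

[[-1, 2], [1, -1]]

Column j of P is [bj]_B, since P maps W-coordinates to B-coordinates.
Expressing b1 in B: b1 = -w1 + w2, so column 1 of P is <-1, 1>.
Doing the same for each bj gives P = [[-1, 2], [1, -1]].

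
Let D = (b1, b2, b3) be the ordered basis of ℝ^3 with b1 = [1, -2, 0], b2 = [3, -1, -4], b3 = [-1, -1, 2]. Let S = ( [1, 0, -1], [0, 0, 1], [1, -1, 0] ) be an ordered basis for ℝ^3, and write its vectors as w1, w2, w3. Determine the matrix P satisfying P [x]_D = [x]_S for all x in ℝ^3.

Let M have columns bj and N have columns wj. Then for every x, N [x]_S = x = M [x]_D, so P = N^(-1) M.
Since det N = 1, N^(-1) has integer entries; multiplying gives P = [[-1, 2, -2], [-1, -2, 0], [2, 1, 1]].

[[-1, 2, -2], [-1, -2, 0], [2, 1, 1]]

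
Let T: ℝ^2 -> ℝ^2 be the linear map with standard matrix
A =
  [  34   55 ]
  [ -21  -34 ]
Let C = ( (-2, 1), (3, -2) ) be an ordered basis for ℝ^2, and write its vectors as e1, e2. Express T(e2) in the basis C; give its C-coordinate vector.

Column 2 of [T]_C is the C-coordinate vector of T(e2).
In standard coordinates T(e2) = A e2 = (-8, 5).
Converting to C: (-8, 5) = e1 - 2e2, so the coordinate vector is (1, -2).

(1, -2)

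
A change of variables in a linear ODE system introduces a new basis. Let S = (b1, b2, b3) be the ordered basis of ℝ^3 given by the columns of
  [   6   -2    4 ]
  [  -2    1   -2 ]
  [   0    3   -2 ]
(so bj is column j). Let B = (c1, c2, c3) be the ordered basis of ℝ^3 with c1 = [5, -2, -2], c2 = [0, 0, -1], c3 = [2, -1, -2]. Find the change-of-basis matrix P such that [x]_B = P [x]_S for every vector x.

Let M have columns bj and N have columns cj. Then for every x, N [x]_B = x = M [x]_S, so P = N^(-1) M.
Since det N = -1, N^(-1) has integer entries; multiplying gives P = [[2, 0, 0], [0, -1, -2], [-2, -1, 2]].

[[2, 0, 0], [0, -1, -2], [-2, -1, 2]]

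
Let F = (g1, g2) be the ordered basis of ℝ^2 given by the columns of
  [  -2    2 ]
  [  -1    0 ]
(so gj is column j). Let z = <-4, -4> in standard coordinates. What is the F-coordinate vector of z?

<4, 2>

Write z = c_1 g1 + c_2 g2 and solve for the c_i.
System: -2c_1 + 2c_2 = -4, -c_1 + 0c_2 = -4; solving gives c_1 = 4, c_2 = 2.
Check: 4g1 + 2g2 = <-4, -4>.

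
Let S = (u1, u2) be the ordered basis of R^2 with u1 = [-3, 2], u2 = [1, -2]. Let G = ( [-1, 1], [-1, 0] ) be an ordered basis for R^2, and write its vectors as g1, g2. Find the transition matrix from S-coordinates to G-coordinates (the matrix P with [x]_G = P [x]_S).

[[2, -2], [1, 1]]

Take x = uj: its S-coordinates are the j-th standard unit vector, so P e_j — column j of P — equals [uj]_G.
u1 = 2g1 + g2, giving column 1 = [2, 1]; repeating for each j gives P = [[2, -2], [1, 1]].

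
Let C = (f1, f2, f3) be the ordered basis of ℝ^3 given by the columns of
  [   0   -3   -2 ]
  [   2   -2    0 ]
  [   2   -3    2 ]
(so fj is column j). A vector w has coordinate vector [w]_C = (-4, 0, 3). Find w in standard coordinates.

The coordinates say w = -4f1 + 0·f2 + 3f3; adding the scaled basis vectors gives (-6, -8, -2).

(-6, -8, -2)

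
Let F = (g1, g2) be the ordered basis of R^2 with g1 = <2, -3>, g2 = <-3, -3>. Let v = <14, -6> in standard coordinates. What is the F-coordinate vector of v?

<4, -2>

Write v = c_1 g1 + c_2 g2 and solve for the c_i.
System: 2c_1 - 3c_2 = 14, -3c_1 - 3c_2 = -6; solving gives c_1 = 4, c_2 = -2.
Check: 4g1 - 2g2 = <14, -6>.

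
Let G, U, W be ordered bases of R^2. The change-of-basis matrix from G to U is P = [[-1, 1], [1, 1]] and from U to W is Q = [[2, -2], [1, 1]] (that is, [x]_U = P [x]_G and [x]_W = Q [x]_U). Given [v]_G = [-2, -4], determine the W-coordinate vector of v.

First [v]_U = P [v]_G = [-2, -6].
Then [v]_W = Q [v]_U = [8, -8].

[8, -8]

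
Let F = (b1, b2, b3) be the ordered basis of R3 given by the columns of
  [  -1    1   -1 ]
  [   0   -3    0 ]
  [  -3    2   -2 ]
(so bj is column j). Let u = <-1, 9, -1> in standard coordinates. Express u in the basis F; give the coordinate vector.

<-1, -3, -1>

[u]_F is the unique c with M c = u, where M has columns b1, ..., b3.
Gaussian elimination on [M | u] yields c = (-1, -3, -1).
Check: -b1 - 3b2 - b3 = <-1, 9, -1>.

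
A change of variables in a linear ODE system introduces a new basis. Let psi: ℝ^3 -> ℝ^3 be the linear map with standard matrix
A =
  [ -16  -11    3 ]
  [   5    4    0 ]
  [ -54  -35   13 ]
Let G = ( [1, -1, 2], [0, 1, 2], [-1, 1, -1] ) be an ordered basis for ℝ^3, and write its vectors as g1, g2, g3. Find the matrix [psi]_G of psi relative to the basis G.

[[2, -2, 2], [2, -1, 1], [1, 3, 0]]

With P the matrix whose columns are g1, ..., g3, [psi]_G = P^(-1) A P.
Column by column: psi(g1) = A g1 = [1, 1, 7]; its G-coordinates [2, 2, 1] give column 1.
Continuing for each basis vector yields [psi]_G = [[2, -2, 2], [2, -1, 1], [1, 3, 0]].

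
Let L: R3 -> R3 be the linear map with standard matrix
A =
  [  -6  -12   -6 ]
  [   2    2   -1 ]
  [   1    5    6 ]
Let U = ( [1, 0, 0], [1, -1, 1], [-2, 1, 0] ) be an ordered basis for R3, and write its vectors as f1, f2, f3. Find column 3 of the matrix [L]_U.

Compute L(f3) = A f3 = [0, -2, 3] in standard coordinates.
Then write this in U-coordinates: solve for y in y_1 f1 + ... + y_3 f3 = [0, -2, 3].
This gives y = [-1, 3, 1], which is column 3 of [L]_U.

[-1, 3, 1]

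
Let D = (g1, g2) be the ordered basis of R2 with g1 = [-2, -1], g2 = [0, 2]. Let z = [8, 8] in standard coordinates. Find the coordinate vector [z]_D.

[z]_D is the unique c with M c = z, where M has columns g1, g2.
System: -2c_1 + 0c_2 = 8, -c_1 + 2c_2 = 8; solving gives c_1 = -4, c_2 = 2.
Check: -4g1 + 2g2 = [8, 8].

[-4, 2]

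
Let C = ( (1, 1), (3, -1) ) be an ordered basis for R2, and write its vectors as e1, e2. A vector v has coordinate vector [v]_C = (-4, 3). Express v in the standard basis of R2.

(5, -7)

The coordinates say v = -4e1 + 3e2; adding the scaled basis vectors gives (5, -7).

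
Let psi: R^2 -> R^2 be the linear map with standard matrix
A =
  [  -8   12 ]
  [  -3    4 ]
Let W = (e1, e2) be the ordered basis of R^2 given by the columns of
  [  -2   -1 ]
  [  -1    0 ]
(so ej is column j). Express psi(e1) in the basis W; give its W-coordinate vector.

Compute psi(e1) = A e1 = [4, 2] in standard coordinates.
Then write this in W-coordinates: solve for y in y_1 e1 + y_2 e2 = [4, 2].
This gives y = [-2, 0], which is column 1 of [psi]_W.

[-2, 0]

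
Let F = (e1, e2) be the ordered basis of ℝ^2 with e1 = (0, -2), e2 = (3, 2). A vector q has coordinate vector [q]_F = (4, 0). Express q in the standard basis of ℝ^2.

(0, -8)

q = M [q]_F, where M has columns e1, e2.
Carrying out the matrix-vector product, q = (0, -8).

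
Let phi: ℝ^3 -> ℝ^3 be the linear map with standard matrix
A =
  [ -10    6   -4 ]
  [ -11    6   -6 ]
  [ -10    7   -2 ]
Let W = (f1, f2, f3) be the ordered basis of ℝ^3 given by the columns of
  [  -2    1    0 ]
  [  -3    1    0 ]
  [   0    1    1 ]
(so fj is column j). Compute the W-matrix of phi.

Let P have columns f1, ..., f3. Then [phi]_W = P^(-1) A P.
Here det P = 1, so P^(-1) is integer; computing A P first and then P^(-1)(A P) gives [[-2, 3, 2], [-2, -2, 0], [1, -3, -2]].

[[-2, 3, 2], [-2, -2, 0], [1, -3, -2]]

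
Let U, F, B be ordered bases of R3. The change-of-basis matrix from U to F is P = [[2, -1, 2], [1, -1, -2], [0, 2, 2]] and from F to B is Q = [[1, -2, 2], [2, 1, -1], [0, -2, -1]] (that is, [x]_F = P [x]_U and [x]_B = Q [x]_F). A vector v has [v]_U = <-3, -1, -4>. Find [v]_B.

<-45, -10, -2>

Composing the changes, [v]_B = Q P [v]_U.
Q P = [[0, 5, 10], [5, -5, 0], [-2, 0, 2]]; applying this to <-3, -1, -4> gives <-45, -10, -2>.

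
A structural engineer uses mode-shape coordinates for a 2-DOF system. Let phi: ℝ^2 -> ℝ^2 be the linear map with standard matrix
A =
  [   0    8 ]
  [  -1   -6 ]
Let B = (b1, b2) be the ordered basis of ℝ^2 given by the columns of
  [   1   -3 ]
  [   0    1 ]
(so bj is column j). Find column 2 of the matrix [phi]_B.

Compute phi(b2) = A b2 = (8, -3) in standard coordinates.
Then write this in B-coordinates: solve for y in y_1 b1 + y_2 b2 = (8, -3).
This gives y = (-1, -3), which is column 2 of [phi]_B.

(-1, -3)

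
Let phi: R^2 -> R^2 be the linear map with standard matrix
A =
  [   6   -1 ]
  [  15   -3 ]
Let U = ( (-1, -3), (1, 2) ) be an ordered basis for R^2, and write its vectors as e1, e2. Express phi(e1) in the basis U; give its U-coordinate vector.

Compute phi(e1) = A e1 = (-3, -6) in standard coordinates.
Then write this in U-coordinates: solve for y in y_1 e1 + y_2 e2 = (-3, -6).
This gives y = (0, -3), which is column 1 of [phi]_U.

(0, -3)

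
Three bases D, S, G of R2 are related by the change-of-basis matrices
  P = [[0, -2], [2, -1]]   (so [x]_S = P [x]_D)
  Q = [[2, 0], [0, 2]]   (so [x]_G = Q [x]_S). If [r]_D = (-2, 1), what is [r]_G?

Apply P to get S-coordinates (-2, -5), then Q to get G-coordinates.
The result is [r]_G = (-4, -10).

(-4, -10)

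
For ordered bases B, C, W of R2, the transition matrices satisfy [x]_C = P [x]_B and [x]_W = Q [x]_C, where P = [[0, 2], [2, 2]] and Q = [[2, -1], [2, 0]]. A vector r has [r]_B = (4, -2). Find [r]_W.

(-12, -8)

Composing the changes, [r]_W = Q P [r]_B.
Q P = [[-2, 2], [0, 4]]; applying this to (4, -2) gives (-12, -8).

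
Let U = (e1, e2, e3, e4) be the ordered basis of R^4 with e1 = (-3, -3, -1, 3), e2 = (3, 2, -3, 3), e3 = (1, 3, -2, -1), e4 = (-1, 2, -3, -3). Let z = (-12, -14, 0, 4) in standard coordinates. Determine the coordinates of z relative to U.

(2, 0, -4, 2)

We seek scalars with c_1 e1 + ... + c_4 e4 = z; equivalently solve M c = z where the columns of M are e1, ..., e4.
Solving this 4x4 system gives c = (2, 0, -4, 2).
Check: 2e1 + 0·e2 - 4e3 + 2e4 = (-12, -14, 0, 4).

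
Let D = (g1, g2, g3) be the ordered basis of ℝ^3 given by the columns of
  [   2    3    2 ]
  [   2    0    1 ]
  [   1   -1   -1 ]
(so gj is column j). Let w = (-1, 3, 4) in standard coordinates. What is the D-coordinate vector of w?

(2, -1, -1)

[w]_D is the unique c with M c = w, where M has columns g1, ..., g3.
Row-reducing the augmented matrix [M | w] gives c = (2, -1, -1).
Check: 2g1 - g2 - g3 = (-1, 3, 4).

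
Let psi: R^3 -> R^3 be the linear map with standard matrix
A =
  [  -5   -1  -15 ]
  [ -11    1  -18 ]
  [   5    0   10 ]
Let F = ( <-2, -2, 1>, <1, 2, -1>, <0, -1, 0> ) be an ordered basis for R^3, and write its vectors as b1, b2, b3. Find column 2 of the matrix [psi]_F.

<-3, 2, 1>

Compute psi(b2) = A b2 = <8, 9, -5> in standard coordinates.
Then write this in F-coordinates: solve for y in y_1 b1 + ... + y_3 b3 = <8, 9, -5>.
This gives y = <-3, 2, 1>, which is column 2 of [psi]_F.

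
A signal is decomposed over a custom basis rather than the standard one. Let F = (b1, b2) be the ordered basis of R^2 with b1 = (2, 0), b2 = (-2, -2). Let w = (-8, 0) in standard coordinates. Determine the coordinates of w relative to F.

(-4, 0)

[w]_F is the unique c with M c = w, where M has columns b1, b2.
System: 2c_1 - 2c_2 = -8, 0c_1 - 2c_2 = 0; solving gives c_1 = -4, c_2 = 0.
Check: -4b1 + 0·b2 = (-8, 0).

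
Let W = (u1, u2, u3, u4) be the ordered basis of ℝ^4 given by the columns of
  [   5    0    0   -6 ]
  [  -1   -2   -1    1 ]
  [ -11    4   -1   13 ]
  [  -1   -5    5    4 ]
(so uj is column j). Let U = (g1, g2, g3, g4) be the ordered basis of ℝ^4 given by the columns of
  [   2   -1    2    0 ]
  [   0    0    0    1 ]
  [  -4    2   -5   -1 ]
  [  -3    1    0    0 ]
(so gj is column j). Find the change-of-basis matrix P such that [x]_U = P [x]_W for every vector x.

[[0, 1, -1, -2], [-1, -2, 2, -2], [2, -2, 2, -2], [-1, -2, -1, 1]]

Take x = uj: its W-coordinates are the j-th standard unit vector, so P e_j — column j of P — equals [uj]_U.
u1 = 0·g1 - g2 + 2g3 - g4, giving column 1 = <0, -1, 2, -1>; repeating for each j gives P = [[0, 1, -1, -2], [-1, -2, 2, -2], [2, -2, 2, -2], [-1, -2, -1, 1]].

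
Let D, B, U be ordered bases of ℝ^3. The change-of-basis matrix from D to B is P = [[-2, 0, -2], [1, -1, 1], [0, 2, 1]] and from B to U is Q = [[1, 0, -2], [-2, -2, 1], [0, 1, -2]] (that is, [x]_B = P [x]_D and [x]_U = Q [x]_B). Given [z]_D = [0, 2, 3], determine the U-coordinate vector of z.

Apply P to get B-coordinates [-6, 1, 7], then Q to get U-coordinates.
The result is [z]_U = [-20, 17, -13].

[-20, 17, -13]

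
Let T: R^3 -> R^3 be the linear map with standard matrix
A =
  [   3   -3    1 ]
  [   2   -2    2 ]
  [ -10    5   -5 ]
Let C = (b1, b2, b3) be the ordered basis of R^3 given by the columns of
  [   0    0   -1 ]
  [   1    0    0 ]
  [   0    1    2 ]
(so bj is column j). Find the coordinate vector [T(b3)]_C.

(2, -2, 1)

Column 3 of [T]_C is the C-coordinate vector of T(b3).
In standard coordinates T(b3) = A b3 = (-1, 2, 0).
Converting to C: (-1, 2, 0) = 2b1 - 2b2 + b3, so the coordinate vector is (2, -2, 1).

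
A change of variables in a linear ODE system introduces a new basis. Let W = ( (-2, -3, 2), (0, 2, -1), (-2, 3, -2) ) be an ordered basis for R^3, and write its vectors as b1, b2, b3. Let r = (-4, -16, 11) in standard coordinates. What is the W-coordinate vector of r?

(4, 1, -2)

Write r = c_1 b1 + ... + c_3 b3 and solve for the c_i.
Gaussian elimination on [M | r] yields c = (4, 1, -2).
Check: 4b1 + b2 - 2b3 = (-4, -16, 11).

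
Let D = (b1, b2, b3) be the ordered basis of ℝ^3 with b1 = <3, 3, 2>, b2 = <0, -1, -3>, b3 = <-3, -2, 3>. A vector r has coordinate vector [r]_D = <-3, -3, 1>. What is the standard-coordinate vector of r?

r = M [r]_D, where M has columns b1, ..., b3.
Carrying out the matrix-vector product, r = <-12, -8, 6>.

<-12, -8, 6>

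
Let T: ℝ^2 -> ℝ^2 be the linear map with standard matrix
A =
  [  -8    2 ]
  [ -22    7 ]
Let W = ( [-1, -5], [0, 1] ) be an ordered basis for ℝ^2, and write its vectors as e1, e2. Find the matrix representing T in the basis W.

Let P have columns e1, e2. Then [T]_W = P^(-1) A P.
Here det P = -1, so P^(-1) is integer; computing A P first and then P^(-1)(A P) gives [[2, -2], [-3, -3]].

[[2, -2], [-3, -3]]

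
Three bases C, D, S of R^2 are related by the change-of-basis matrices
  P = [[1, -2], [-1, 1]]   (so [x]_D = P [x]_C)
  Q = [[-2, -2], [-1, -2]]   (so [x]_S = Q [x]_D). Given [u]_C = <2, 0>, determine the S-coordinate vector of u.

Composing the changes, [u]_S = Q P [u]_C.
Q P = [[0, 2], [1, 0]]; applying this to <2, 0> gives <0, 2>.

<0, 2>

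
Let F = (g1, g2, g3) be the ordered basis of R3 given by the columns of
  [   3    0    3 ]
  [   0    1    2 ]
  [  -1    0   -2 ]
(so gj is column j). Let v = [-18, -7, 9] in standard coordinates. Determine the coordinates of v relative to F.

[-3, -1, -3]

Write v = c_1 g1 + ... + c_3 g3 and solve for the c_i.
Row-reducing the augmented matrix [M | v] gives c = (-3, -1, -3).
Check: -3g1 - g2 - 3g3 = [-18, -7, 9].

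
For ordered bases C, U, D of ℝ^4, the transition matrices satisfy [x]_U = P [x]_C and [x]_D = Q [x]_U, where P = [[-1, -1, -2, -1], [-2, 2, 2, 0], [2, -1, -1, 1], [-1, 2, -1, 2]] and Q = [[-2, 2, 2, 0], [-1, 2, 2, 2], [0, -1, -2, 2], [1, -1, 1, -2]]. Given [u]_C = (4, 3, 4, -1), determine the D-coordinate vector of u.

(40, 18, -14, -12)

First [u]_U = P [u]_C = (-14, 6, 0, -4).
Then [u]_D = Q [u]_U = (40, 18, -14, -12).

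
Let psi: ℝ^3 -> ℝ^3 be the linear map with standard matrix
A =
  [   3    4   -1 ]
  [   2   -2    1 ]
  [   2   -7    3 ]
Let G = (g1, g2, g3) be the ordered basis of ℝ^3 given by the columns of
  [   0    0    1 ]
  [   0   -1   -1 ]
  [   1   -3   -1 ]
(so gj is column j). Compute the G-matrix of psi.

[[2, 3, -3], [0, 2, -3], [-1, -1, 0]]

Let P have columns g1, ..., g3. Then [psi]_G = P^(-1) A P.
Here det P = 1, so P^(-1) is integer; computing A P first and then P^(-1)(A P) gives [[2, 3, -3], [0, 2, -3], [-1, -1, 0]].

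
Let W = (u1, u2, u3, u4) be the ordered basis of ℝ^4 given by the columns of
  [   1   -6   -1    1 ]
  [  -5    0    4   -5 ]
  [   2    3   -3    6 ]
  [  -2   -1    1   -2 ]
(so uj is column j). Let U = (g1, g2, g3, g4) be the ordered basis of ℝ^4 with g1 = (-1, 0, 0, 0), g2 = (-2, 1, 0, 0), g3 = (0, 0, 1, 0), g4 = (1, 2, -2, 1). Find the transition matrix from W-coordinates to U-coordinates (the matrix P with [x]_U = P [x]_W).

Take x = uj: its W-coordinates are the j-th standard unit vector, so P e_j — column j of P — equals [uj]_U.
u1 = -g1 - g2 - 2g3 - 2g4, giving column 1 = (-1, -1, -2, -2); repeating for each j gives P = [[-1, 1, -2, -1], [-1, 2, 2, -1], [-2, 1, -1, 2], [-2, -1, 1, -2]].

[[-1, 1, -2, -1], [-1, 2, 2, -1], [-2, 1, -1, 2], [-2, -1, 1, -2]]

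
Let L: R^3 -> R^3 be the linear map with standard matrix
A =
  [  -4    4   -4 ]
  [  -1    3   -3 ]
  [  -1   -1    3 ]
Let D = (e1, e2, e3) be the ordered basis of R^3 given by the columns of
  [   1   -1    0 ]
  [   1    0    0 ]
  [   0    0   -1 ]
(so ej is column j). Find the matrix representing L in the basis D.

Let P have columns e1, ..., e3. Then [L]_D = P^(-1) A P.
Here det P = -1, so P^(-1) is integer; computing A P first and then P^(-1)(A P) gives [[2, 1, 3], [2, -3, -1], [2, -1, 3]].

[[2, 1, 3], [2, -3, -1], [2, -1, 3]]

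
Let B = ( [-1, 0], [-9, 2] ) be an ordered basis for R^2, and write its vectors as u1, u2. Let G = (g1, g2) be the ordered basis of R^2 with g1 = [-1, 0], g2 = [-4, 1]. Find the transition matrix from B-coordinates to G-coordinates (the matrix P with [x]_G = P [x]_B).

Take x = uj: its B-coordinates are the j-th standard unit vector, so P e_j — column j of P — equals [uj]_G.
u1 = g1 + 0·g2, giving column 1 = [1, 0]; repeating for each j gives P = [[1, 1], [0, 2]].

[[1, 1], [0, 2]]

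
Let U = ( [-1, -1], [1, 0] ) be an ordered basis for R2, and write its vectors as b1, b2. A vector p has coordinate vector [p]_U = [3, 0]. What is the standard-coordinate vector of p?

[-3, -3]

The coordinates say p = 3b1 + 0·b2; adding the scaled basis vectors gives [-3, -3].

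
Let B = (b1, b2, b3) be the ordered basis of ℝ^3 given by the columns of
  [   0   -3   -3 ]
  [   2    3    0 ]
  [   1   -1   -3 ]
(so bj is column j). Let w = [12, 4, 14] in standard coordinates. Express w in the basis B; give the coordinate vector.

[2, 0, -4]

Write w = c_1 b1 + ... + c_3 b3 and solve for the c_i.
Row-reducing the augmented matrix [M | w] gives c = (2, 0, -4).
Check: 2b1 + 0·b2 - 4b3 = [12, 4, 14].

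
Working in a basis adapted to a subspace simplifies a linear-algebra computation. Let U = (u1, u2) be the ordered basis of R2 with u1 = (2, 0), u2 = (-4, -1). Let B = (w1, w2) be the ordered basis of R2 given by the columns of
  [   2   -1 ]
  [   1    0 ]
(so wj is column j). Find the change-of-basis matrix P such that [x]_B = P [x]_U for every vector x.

[[0, -1], [-2, 2]]

Column j of P is [uj]_B, since P maps U-coordinates to B-coordinates.
Expressing u1 in B: u1 = 0·w1 - 2w2, so column 1 of P is (0, -2).
Doing the same for each uj gives P = [[0, -1], [-2, 2]].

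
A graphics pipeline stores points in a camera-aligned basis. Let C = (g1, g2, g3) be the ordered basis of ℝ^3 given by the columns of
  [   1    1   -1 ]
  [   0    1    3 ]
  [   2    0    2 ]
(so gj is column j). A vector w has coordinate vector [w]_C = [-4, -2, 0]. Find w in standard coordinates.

[-6, -2, -8]

By definition w = -4g1 - 2g2 + 0·g3.
Summing componentwise gives [-6, -2, -8].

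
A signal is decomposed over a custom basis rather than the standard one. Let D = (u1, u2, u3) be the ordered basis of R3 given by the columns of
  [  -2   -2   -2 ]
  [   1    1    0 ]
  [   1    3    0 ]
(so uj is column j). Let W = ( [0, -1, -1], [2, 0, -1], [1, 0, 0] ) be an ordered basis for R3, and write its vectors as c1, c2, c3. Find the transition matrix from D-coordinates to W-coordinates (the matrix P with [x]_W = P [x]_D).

Take x = uj: its D-coordinates are the j-th standard unit vector, so P e_j — column j of P — equals [uj]_W.
u1 = -c1 + 0·c2 - 2c3, giving column 1 = [-1, 0, -2]; repeating for each j gives P = [[-1, -1, 0], [0, -2, 0], [-2, 2, -2]].

[[-1, -1, 0], [0, -2, 0], [-2, 2, -2]]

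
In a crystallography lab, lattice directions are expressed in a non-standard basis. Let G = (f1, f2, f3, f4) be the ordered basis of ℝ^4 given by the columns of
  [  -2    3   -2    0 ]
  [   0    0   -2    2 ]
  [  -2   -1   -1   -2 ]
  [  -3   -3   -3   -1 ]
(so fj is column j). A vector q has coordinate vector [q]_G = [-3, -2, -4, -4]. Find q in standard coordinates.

[8, 0, 20, 31]

By definition q = -3f1 - 2f2 - 4f3 - 4f4.
Summing componentwise gives [8, 0, 20, 31].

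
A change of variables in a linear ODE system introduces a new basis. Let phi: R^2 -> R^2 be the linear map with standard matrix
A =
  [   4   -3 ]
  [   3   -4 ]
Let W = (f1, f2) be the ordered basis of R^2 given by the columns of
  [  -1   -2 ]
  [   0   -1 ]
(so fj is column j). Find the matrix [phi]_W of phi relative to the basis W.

[[-2, 1], [3, 2]]

Let P have columns f1, f2. Then [phi]_W = P^(-1) A P.
Here det P = 1, so P^(-1) is integer; computing A P first and then P^(-1)(A P) gives [[-2, 1], [3, 2]].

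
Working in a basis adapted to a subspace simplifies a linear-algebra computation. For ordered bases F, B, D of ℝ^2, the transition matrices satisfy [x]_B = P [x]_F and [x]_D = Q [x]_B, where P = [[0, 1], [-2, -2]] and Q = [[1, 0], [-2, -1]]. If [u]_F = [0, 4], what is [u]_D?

[4, 0]

Apply P to get B-coordinates [4, -8], then Q to get D-coordinates.
The result is [u]_D = [4, 0].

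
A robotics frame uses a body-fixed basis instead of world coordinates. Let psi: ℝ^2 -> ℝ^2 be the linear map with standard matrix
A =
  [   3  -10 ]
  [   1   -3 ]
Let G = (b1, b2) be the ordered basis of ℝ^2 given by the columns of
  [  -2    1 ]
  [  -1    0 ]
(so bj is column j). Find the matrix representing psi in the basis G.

[[-1, -1], [2, 1]]

The j-th column of [psi]_G is [psi(bj)]_G.
psi(b1) = A b1 = <4, 1> = -b1 + 2b2, so column 1 is <-1, 2>.
Repeating for b2 and assembling the columns gives [[-1, -1], [2, 1]].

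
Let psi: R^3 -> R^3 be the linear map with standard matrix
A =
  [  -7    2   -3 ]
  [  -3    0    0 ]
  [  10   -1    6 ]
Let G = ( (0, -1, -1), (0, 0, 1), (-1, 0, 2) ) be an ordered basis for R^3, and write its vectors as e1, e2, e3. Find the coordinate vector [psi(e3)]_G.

Compute psi(e3) = A e3 = (1, 3, 2) in standard coordinates.
Then write this in G-coordinates: solve for y in y_1 e1 + ... + y_3 e3 = (1, 3, 2).
This gives y = (-3, 1, -1), which is column 3 of [psi]_G.

(-3, 1, -1)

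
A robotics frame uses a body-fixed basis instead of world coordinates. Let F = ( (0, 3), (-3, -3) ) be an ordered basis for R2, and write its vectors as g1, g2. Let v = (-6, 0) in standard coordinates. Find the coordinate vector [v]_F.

(2, 2)

Write v = c_1 g1 + c_2 g2 and solve for the c_i.
System: 0c_1 - 3c_2 = -6, 3c_1 - 3c_2 = 0; solving gives c_1 = 2, c_2 = 2.
Check: 2g1 + 2g2 = (-6, 0).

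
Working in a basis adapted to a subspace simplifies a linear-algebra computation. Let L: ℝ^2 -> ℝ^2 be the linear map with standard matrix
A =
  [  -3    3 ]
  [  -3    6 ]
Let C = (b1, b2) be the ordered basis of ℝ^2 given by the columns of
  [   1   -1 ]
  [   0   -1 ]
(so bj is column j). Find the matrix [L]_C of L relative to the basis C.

Let P have columns b1, b2. Then [L]_C = P^(-1) A P.
Here det P = -1, so P^(-1) is integer; computing A P first and then P^(-1)(A P) gives [[0, 3], [3, 3]].

[[0, 3], [3, 3]]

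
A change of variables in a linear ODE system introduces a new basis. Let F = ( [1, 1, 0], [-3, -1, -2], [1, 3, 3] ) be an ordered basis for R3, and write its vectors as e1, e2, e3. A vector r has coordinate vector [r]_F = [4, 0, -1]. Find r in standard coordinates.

[3, 1, -3]

By definition r = 4e1 + 0·e2 - e3.
Summing componentwise gives [3, 1, -3].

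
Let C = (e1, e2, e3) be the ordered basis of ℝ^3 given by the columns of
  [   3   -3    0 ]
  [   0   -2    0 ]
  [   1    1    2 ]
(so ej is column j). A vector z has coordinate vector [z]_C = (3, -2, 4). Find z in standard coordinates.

The coordinates say z = 3e1 - 2e2 + 4e3; adding the scaled basis vectors gives (15, 4, 9).

(15, 4, 9)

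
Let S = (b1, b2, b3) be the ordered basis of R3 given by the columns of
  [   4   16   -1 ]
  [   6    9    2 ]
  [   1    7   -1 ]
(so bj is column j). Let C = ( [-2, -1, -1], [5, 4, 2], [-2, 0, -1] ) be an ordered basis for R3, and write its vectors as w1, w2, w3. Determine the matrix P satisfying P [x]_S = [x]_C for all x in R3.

[[2, -1, 2], [2, 2, 1], [1, -2, 1]]

Column j of P is [bj]_C, since P maps S-coordinates to C-coordinates.
Expressing b1 in C: b1 = 2w1 + 2w2 + w3, so column 1 of P is [2, 2, 1].
Doing the same for each bj gives P = [[2, -1, 2], [2, 2, 1], [1, -2, 1]].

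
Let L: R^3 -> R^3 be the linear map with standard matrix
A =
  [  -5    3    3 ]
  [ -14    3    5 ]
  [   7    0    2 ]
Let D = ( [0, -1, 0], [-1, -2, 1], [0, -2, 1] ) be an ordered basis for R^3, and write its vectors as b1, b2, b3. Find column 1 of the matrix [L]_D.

Compute L(b1) = A b1 = [-3, -3, 0] in standard coordinates.
Then write this in D-coordinates: solve for y in y_1 b1 + ... + y_3 b3 = [-3, -3, 0].
This gives y = [3, 3, -3], which is column 1 of [L]_D.

[3, 3, -3]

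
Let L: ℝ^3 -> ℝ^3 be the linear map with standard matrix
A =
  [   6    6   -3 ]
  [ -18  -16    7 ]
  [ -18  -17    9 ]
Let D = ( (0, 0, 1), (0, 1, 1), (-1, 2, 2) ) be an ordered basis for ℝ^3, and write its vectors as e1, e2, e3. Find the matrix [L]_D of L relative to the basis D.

[[2, 1, 2], [1, -3, 0], [3, -3, 0]]

Let P have columns e1, ..., e3. Then [L]_D = P^(-1) A P.
Here det P = 1, so P^(-1) is integer; computing A P first and then P^(-1)(A P) gives [[2, 1, 2], [1, -3, 0], [3, -3, 0]].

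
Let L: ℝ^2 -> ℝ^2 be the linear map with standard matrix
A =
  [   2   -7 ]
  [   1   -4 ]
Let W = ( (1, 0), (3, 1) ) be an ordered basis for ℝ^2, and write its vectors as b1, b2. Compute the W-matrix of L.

Let P have columns b1, b2. Then [L]_W = P^(-1) A P.
Here det P = 1, so P^(-1) is integer; computing A P first and then P^(-1)(A P) gives [[-1, 2], [1, -1]].

[[-1, 2], [1, -1]]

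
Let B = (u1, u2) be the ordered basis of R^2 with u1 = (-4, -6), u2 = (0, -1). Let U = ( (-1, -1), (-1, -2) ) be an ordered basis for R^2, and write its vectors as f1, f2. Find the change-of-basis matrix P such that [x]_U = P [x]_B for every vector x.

[[2, -1], [2, 1]]

Let M have columns uj and N have columns fj. Then for every x, N [x]_U = x = M [x]_B, so P = N^(-1) M.
Since det N = 1, N^(-1) has integer entries; multiplying gives P = [[2, -1], [2, 1]].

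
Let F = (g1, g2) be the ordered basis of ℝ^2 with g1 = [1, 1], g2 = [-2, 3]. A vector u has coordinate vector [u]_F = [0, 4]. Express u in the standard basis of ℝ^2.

The coordinates say u = 0·g1 + 4g2; adding the scaled basis vectors gives [-8, 12].

[-8, 12]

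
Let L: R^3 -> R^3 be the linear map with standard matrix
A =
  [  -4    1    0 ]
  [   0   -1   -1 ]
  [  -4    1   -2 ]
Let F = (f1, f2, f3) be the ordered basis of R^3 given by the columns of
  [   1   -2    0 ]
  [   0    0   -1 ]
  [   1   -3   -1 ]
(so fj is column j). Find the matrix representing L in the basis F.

With P the matrix whose columns are f1, ..., f3, [L]_F = P^(-1) A P.
Column by column: L(f1) = A f1 = <-4, -1, -6>; its F-coordinates <-2, 1, 1> give column 1.
Continuing for each basis vector yields [L]_F = [[-2, 2, -1], [1, -3, 0], [1, -3, -2]].

[[-2, 2, -1], [1, -3, 0], [1, -3, -2]]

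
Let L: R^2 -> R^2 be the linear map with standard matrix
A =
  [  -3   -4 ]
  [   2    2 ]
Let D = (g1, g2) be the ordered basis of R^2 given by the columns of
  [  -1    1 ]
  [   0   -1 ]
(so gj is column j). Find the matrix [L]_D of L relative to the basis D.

[[-1, -1], [2, 0]]

The j-th column of [L]_D is [L(gj)]_D.
L(g1) = A g1 = [3, -2] = -g1 + 2g2, so column 1 is [-1, 2].
Repeating for g2 and assembling the columns gives [[-1, -1], [2, 0]].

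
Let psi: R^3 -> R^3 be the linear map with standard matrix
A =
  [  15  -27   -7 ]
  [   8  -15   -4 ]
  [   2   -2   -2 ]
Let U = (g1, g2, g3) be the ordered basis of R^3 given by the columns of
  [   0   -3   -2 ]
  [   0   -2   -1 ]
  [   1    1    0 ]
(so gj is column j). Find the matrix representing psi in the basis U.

With P the matrix whose columns are g1, ..., g3, [psi]_U = P^(-1) A P.
Column by column: psi(g1) = A g1 = <-7, -4, -2>; its U-coordinates <-3, 1, 2> give column 1.
Continuing for each basis vector yields [psi]_U = [[-3, -2, -1], [1, -2, -1], [2, 2, 3]].

[[-3, -2, -1], [1, -2, -1], [2, 2, 3]]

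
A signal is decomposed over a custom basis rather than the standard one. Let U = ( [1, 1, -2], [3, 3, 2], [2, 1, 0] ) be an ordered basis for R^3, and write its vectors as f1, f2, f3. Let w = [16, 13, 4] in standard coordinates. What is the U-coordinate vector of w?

[1, 3, 3]

Write w = c_1 f1 + ... + c_3 f3 and solve for the c_i.
Row-reducing the augmented matrix [M | w] gives c = (1, 3, 3).
Check: f1 + 3f2 + 3f3 = [16, 13, 4].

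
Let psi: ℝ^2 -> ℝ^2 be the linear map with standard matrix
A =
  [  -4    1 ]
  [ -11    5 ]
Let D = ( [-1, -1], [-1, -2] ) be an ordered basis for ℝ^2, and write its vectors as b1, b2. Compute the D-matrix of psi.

[[0, -3], [-3, 1]]

With P the matrix whose columns are b1, b2, [psi]_D = P^(-1) A P.
Column by column: psi(b1) = A b1 = [3, 6]; its D-coordinates [0, -3] give column 1.
Continuing for each basis vector yields [psi]_D = [[0, -3], [-3, 1]].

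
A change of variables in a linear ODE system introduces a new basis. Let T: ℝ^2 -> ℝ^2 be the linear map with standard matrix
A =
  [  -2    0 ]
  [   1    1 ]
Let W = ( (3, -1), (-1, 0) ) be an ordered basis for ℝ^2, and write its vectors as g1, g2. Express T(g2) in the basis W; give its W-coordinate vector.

Compute T(g2) = A g2 = (2, -1) in standard coordinates.
Then write this in W-coordinates: solve for y in y_1 g1 + y_2 g2 = (2, -1).
This gives y = (1, 1), which is column 2 of [T]_W.

(1, 1)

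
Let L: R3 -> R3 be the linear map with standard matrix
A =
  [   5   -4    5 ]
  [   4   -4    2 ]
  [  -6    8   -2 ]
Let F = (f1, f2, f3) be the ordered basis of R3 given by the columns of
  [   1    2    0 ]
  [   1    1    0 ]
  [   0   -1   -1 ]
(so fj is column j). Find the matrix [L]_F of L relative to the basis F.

[[-1, 3, 1], [1, -1, -3], [-3, 3, 1]]

Let P have columns f1, ..., f3. Then [L]_F = P^(-1) A P.
Here det P = 1, so P^(-1) is integer; computing A P first and then P^(-1)(A P) gives [[-1, 3, 1], [1, -1, -3], [-3, 3, 1]].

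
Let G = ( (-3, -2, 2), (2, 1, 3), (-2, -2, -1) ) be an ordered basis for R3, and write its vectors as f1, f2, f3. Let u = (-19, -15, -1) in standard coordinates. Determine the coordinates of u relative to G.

(3, -1, 4)

We seek scalars with c_1 f1 + ... + c_3 f3 = u; equivalently solve M c = u where the columns of M are f1, ..., f3.
Row-reducing the augmented matrix [M | u] gives c = (3, -1, 4).
Check: 3f1 - f2 + 4f3 = (-19, -15, -1).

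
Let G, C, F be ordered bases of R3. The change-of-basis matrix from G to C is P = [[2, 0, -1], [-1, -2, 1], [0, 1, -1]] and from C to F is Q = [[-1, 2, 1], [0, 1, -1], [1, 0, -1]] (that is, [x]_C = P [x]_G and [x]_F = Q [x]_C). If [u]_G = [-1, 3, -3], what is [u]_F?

Composing the changes, [u]_F = Q P [u]_G.
Q P = [[-4, -3, 2], [-1, -3, 2], [2, -1, 0]]; applying this to [-1, 3, -3] gives [-11, -14, -5].

[-11, -14, -5]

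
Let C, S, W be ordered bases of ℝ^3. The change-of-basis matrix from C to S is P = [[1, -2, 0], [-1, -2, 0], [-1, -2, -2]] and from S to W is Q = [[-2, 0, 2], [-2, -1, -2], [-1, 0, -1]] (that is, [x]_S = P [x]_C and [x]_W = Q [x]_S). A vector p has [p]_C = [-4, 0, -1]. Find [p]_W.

Apply P to get S-coordinates [-4, 4, 6], then Q to get W-coordinates.
The result is [p]_W = [20, -8, -2].

[20, -8, -2]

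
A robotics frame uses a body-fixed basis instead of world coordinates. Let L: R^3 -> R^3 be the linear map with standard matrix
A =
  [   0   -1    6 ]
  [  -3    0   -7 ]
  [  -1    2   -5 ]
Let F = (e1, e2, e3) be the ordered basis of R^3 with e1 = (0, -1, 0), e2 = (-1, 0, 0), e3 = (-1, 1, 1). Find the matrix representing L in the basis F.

The j-th column of [L]_F is [L(ej)]_F.
L(e1) = A e1 = (1, 0, -2) = -2e1 + e2 - 2e3, so column 1 is (-2, 1, -2).
Repeating for e2, e3 and assembling the columns gives [[-2, -2, 2], [1, -1, -3], [-2, 1, -2]].

[[-2, -2, 2], [1, -1, -3], [-2, 1, -2]]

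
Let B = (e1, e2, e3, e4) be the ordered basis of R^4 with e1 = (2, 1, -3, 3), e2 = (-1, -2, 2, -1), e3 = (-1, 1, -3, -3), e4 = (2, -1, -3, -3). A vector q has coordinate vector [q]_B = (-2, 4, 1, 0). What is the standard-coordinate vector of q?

q = M [q]_B, where M has columns e1, ..., e4.
Carrying out the matrix-vector product, q = (-9, -9, 11, -13).

(-9, -9, 11, -13)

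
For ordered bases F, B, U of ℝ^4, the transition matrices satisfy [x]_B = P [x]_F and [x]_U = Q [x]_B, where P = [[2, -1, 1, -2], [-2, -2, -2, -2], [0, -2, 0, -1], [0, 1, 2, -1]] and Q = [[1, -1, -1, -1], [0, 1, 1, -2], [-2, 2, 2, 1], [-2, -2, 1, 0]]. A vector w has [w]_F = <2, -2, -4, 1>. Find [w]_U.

Composing the changes, [w]_U = Q P [w]_F.
Q P = [[4, 2, 1, 2], [-2, -6, -6, -1], [-8, -5, -4, -3], [0, 4, 2, 7]]; applying this to <2, -2, -4, 1> gives <2, 31, 7, -9>.

<2, 31, 7, -9>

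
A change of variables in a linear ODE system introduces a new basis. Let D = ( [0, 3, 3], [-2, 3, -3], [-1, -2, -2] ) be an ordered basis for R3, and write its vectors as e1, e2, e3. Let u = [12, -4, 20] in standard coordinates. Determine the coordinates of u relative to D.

Write u = c_1 e1 + ... + c_3 e3 and solve for the c_i.
Solving this 3x3 system gives c = (0, -4, -4).
Check: 0·e1 - 4e2 - 4e3 = [12, -4, 20].

[0, -4, -4]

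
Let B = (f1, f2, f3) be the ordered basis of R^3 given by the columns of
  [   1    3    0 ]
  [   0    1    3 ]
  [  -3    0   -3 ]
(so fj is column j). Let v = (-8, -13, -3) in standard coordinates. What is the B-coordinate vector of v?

We seek scalars with c_1 f1 + ... + c_3 f3 = v; equivalently solve M c = v where the columns of M are f1, ..., f3.
Row-reducing the augmented matrix [M | v] gives c = (4, -4, -3).
Check: 4f1 - 4f2 - 3f3 = (-8, -13, -3).

(4, -4, -3)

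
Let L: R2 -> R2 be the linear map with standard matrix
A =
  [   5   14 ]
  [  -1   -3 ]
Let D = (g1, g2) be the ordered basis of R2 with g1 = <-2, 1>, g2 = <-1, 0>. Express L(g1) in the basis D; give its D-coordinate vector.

Compute L(g1) = A g1 = <4, -1> in standard coordinates.
Then write this in D-coordinates: solve for y in y_1 g1 + y_2 g2 = <4, -1>.
This gives y = <-1, -2>, which is column 1 of [L]_D.

<-1, -2>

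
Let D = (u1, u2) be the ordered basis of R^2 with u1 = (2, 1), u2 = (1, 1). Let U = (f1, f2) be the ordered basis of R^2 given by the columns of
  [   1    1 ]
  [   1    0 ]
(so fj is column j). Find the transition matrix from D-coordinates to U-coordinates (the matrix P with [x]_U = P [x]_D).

[[1, 1], [1, 0]]

Take x = uj: its D-coordinates are the j-th standard unit vector, so P e_j — column j of P — equals [uj]_U.
u1 = f1 + f2, giving column 1 = (1, 1); repeating for each j gives P = [[1, 1], [1, 0]].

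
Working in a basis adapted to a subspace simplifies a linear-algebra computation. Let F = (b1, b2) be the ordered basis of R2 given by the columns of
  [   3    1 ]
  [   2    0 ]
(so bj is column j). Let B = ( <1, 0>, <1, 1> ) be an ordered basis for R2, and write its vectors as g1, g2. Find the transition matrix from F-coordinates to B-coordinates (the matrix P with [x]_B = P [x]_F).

Column j of P is [bj]_B, since P maps F-coordinates to B-coordinates.
Expressing b1 in B: b1 = g1 + 2g2, so column 1 of P is <1, 2>.
Doing the same for each bj gives P = [[1, 1], [2, 0]].

[[1, 1], [2, 0]]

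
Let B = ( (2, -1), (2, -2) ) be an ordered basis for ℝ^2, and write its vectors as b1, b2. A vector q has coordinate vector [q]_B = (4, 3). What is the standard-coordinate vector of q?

By definition q = 4b1 + 3b2.
Summing componentwise gives (14, -10).

(14, -10)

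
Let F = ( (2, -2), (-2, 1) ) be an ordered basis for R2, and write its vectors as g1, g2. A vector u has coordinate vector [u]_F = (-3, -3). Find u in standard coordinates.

(0, 3)

By definition u = -3g1 - 3g2.
Summing componentwise gives (0, 3).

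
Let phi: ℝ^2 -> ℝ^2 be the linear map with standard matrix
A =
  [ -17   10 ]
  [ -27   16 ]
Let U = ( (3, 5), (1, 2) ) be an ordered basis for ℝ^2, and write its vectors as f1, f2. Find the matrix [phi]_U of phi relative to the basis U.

[[-1, 1], [2, 0]]

With P the matrix whose columns are f1, f2, [phi]_U = P^(-1) A P.
Column by column: phi(f1) = A f1 = (-1, -1); its U-coordinates (-1, 2) give column 1.
Continuing for each basis vector yields [phi]_U = [[-1, 1], [2, 0]].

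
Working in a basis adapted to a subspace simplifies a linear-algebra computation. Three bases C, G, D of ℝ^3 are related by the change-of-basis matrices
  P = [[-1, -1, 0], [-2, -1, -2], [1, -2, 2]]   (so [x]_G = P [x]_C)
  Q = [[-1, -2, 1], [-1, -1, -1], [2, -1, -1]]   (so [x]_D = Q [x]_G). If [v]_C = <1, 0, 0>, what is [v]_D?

<6, 2, -1>

Composing the changes, [v]_D = Q P [v]_C.
Q P = [[6, 1, 6], [2, 4, 0], [-1, 1, 0]]; applying this to <1, 0, 0> gives <6, 2, -1>.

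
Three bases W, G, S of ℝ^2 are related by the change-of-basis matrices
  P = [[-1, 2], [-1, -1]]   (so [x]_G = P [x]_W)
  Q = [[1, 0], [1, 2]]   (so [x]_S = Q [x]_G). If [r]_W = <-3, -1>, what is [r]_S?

<1, 9>

Apply P to get G-coordinates <1, 4>, then Q to get S-coordinates.
The result is [r]_S = <1, 9>.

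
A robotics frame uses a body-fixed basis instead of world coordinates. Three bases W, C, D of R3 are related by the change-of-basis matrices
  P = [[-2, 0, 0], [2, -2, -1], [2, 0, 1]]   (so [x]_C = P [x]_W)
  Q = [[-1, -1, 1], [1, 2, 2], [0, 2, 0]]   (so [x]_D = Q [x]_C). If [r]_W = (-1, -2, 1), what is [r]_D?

(-4, 2, 2)

Composing the changes, [r]_D = Q P [r]_W.
Q P = [[2, 2, 2], [6, -4, 0], [4, -4, -2]]; applying this to (-1, -2, 1) gives (-4, 2, 2).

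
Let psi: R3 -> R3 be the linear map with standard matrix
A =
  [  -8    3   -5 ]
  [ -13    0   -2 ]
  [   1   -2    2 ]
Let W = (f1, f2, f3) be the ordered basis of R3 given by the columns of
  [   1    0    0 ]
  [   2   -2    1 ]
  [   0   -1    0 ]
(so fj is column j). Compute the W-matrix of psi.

[[-2, -1, 3], [3, -2, 2], [-3, 0, -2]]

Let P have columns f1, ..., f3. Then [psi]_W = P^(-1) A P.
Here det P = 1, so P^(-1) is integer; computing A P first and then P^(-1)(A P) gives [[-2, -1, 3], [3, -2, 2], [-3, 0, -2]].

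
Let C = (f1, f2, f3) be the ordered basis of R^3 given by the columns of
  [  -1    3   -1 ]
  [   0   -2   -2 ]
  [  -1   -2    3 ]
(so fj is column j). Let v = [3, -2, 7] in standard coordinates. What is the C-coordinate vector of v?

Write v = c_1 f1 + ... + c_3 f3 and solve for the c_i.
Gaussian elimination on [M | v] yields c = (-4, 0, 1).
Check: -4f1 + 0·f2 + f3 = [3, -2, 7].

[-4, 0, 1]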